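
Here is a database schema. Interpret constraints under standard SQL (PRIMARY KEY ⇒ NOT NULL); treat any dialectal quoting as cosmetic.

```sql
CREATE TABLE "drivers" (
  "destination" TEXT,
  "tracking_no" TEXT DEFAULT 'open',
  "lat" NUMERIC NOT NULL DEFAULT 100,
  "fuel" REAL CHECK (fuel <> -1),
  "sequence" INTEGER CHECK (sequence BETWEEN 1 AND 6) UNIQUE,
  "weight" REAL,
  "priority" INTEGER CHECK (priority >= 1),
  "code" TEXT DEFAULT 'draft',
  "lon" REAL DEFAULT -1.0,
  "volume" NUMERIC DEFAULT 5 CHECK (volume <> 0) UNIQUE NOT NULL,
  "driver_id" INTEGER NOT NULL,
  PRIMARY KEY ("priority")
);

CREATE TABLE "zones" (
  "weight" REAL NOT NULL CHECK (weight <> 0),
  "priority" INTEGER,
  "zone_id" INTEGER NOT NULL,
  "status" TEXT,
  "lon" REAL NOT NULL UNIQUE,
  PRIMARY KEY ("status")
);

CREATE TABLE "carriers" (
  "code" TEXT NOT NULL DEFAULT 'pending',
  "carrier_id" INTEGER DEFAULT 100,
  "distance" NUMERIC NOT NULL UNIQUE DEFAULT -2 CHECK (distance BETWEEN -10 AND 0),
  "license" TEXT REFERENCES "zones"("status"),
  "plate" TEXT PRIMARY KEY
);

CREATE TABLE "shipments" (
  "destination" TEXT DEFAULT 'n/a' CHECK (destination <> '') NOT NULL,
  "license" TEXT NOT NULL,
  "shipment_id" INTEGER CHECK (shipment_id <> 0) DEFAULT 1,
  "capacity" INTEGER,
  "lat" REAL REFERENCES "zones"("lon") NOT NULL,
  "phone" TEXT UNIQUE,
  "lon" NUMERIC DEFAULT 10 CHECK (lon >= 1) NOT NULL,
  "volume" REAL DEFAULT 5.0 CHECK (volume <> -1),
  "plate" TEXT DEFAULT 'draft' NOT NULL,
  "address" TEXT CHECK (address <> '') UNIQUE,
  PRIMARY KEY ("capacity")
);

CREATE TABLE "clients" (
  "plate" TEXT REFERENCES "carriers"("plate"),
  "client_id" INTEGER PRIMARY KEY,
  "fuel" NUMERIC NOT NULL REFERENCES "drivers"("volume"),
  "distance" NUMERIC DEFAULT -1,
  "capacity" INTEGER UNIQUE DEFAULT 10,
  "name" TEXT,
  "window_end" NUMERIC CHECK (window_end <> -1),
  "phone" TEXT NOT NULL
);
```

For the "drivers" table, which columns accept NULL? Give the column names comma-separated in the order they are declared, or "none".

destination, tracking_no, fuel, sequence, weight, code, lon

- destination: no NOT NULL constraint applies → nullable.
- tracking_no: DEFAULT only fills an omitted column; an explicit NULL is still allowed → nullable.
- lat: declared NOT NULL → not nullable.
- fuel: CHECK does not forbid NULL (a CHECK constraint passes when its expression is NULL) → nullable.
- sequence: CHECK does not forbid NULL (a CHECK constraint passes when its expression is NULL) → nullable.
- weight: no NOT NULL constraint applies → nullable.
- priority: part of the PRIMARY KEY, which implies NOT NULL → not nullable.
- code: DEFAULT only fills an omitted column; an explicit NULL is still allowed → nullable.
- lon: DEFAULT only fills an omitted column; an explicit NULL is still allowed → nullable.
- volume: declared NOT NULL → not nullable.
- driver_id: declared NOT NULL → not nullable.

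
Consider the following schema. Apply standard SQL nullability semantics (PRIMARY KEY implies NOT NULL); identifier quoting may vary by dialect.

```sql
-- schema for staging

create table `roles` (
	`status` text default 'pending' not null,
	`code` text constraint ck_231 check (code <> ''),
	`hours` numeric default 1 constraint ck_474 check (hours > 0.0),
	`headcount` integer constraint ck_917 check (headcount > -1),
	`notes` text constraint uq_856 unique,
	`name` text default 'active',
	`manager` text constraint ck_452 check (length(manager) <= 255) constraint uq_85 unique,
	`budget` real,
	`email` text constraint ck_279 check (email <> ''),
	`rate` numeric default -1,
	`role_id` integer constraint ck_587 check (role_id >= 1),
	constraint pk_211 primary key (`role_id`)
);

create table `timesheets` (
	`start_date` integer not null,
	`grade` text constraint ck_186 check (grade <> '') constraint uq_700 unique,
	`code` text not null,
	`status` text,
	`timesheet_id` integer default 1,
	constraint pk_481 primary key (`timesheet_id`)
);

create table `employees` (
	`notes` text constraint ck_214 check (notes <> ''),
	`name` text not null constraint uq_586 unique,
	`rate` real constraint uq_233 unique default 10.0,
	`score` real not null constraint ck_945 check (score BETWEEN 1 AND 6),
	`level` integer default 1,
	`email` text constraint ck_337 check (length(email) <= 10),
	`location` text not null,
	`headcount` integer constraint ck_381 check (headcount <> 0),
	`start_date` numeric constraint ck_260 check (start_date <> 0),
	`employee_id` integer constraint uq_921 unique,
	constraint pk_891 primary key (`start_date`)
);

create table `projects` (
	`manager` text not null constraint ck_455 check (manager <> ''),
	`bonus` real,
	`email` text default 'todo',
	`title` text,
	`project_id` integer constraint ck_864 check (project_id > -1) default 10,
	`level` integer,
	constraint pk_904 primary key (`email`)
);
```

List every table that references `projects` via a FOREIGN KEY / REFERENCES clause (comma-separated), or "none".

none

No REFERENCES clause anywhere in the schema names projects.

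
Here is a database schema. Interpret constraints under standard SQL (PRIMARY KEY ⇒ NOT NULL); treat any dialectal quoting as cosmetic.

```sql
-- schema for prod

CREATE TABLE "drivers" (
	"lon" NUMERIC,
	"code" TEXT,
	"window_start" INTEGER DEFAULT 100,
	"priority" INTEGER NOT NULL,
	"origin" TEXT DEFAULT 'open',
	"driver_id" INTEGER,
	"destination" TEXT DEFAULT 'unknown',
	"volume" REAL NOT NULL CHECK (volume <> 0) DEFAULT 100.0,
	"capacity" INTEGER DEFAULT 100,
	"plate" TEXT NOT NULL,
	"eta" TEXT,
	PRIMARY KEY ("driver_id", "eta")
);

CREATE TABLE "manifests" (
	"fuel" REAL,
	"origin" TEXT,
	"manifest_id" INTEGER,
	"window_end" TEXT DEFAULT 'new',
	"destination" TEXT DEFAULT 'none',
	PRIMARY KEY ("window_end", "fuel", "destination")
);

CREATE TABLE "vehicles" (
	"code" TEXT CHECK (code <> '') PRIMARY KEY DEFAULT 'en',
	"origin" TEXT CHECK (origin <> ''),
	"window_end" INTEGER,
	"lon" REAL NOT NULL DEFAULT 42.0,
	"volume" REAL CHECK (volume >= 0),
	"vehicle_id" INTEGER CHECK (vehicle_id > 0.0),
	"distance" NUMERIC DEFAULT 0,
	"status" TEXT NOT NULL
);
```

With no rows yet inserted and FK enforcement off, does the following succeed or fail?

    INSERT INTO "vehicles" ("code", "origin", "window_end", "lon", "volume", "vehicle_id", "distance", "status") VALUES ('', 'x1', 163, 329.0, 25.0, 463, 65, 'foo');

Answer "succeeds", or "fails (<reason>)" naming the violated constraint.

The value '' for code violates CHECK (code <> '').

fails (CHECK on code)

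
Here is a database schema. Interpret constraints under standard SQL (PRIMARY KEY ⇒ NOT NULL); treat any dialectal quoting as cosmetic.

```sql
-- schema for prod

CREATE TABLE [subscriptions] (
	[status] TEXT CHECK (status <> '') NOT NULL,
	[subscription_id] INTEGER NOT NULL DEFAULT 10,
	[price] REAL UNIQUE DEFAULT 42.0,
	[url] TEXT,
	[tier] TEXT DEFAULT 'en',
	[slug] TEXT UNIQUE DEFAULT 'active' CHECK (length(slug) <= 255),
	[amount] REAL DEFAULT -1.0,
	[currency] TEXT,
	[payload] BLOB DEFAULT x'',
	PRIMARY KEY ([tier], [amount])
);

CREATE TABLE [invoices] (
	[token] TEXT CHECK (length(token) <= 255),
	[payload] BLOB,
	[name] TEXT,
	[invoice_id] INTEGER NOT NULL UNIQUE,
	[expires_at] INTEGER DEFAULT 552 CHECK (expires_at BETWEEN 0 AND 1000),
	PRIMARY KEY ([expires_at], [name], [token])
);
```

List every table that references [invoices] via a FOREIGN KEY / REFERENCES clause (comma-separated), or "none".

No REFERENCES clause anywhere in the schema names invoices.

none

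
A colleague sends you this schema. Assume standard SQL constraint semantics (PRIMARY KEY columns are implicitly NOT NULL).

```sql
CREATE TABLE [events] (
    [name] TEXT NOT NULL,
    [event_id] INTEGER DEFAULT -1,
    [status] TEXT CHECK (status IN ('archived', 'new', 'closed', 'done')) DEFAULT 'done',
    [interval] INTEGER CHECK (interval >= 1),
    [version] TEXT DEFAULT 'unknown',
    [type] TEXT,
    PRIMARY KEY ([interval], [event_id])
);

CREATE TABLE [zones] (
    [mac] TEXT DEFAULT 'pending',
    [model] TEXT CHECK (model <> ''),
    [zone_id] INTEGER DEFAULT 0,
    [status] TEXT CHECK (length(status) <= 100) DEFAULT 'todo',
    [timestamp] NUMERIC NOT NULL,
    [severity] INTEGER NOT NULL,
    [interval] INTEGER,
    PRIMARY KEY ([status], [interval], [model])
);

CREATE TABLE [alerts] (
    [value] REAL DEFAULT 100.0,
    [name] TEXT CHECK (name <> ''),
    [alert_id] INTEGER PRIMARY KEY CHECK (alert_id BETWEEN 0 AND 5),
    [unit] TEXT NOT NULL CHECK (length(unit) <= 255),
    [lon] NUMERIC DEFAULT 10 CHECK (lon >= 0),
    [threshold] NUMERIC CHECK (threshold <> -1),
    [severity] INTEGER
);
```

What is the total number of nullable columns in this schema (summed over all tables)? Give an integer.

events: 3 nullable (status, version, type — PK (interval, event_id) and explicit NOT NULL columns excluded).
zones: 2 nullable (mac, zone_id — PK (status, interval, model) and explicit NOT NULL columns excluded).
alerts: 5 nullable (value, name, lon, threshold, severity — PK (alert_id) and explicit NOT NULL columns excluded).
Total: 3 + 2 + 5 = 10.

10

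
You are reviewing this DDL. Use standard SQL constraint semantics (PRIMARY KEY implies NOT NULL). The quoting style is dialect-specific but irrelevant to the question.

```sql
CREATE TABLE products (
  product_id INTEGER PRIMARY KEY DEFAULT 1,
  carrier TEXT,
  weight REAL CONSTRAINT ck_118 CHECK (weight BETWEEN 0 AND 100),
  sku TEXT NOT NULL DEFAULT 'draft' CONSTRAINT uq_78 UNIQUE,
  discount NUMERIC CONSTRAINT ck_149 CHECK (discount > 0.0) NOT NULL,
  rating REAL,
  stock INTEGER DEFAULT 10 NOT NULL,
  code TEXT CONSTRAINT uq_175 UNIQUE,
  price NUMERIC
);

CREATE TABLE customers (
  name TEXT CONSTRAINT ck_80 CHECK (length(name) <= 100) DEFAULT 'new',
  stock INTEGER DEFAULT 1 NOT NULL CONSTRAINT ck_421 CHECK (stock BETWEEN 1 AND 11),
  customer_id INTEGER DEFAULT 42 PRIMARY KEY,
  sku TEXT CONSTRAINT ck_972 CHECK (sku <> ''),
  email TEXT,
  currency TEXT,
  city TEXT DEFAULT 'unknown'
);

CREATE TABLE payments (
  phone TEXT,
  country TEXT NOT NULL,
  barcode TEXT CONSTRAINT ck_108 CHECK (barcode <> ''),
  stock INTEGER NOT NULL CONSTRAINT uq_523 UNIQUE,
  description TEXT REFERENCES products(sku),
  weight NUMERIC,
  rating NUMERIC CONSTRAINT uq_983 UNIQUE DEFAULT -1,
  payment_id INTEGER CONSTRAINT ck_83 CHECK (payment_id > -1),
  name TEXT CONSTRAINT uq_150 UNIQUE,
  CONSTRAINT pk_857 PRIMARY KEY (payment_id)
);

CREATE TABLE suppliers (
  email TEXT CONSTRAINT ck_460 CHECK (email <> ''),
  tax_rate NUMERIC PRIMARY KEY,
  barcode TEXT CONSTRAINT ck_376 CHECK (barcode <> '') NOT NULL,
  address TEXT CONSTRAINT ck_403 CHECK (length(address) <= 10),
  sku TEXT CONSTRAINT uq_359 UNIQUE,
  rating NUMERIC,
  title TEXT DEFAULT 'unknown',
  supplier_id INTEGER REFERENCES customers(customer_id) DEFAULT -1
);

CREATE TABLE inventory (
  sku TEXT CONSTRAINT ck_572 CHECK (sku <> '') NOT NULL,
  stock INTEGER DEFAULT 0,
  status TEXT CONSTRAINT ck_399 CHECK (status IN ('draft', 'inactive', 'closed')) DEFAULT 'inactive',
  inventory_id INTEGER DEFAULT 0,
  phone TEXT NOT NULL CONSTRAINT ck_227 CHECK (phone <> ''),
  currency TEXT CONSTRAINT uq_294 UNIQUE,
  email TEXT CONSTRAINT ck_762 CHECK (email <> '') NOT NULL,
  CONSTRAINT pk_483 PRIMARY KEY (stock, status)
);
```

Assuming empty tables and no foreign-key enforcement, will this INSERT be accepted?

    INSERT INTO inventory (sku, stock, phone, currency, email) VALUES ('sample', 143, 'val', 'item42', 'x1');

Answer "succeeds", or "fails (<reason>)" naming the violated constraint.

NOT NULL columns: email is supplied; phone is supplied; sku is supplied; status defaults to 'inactive'; stock is supplied.
CHECK constraints: 'sample' satisfies (sku <> ''); 'val' satisfies (phone <> ''); 'x1' satisfies (email <> '').
No constraint is violated.

succeeds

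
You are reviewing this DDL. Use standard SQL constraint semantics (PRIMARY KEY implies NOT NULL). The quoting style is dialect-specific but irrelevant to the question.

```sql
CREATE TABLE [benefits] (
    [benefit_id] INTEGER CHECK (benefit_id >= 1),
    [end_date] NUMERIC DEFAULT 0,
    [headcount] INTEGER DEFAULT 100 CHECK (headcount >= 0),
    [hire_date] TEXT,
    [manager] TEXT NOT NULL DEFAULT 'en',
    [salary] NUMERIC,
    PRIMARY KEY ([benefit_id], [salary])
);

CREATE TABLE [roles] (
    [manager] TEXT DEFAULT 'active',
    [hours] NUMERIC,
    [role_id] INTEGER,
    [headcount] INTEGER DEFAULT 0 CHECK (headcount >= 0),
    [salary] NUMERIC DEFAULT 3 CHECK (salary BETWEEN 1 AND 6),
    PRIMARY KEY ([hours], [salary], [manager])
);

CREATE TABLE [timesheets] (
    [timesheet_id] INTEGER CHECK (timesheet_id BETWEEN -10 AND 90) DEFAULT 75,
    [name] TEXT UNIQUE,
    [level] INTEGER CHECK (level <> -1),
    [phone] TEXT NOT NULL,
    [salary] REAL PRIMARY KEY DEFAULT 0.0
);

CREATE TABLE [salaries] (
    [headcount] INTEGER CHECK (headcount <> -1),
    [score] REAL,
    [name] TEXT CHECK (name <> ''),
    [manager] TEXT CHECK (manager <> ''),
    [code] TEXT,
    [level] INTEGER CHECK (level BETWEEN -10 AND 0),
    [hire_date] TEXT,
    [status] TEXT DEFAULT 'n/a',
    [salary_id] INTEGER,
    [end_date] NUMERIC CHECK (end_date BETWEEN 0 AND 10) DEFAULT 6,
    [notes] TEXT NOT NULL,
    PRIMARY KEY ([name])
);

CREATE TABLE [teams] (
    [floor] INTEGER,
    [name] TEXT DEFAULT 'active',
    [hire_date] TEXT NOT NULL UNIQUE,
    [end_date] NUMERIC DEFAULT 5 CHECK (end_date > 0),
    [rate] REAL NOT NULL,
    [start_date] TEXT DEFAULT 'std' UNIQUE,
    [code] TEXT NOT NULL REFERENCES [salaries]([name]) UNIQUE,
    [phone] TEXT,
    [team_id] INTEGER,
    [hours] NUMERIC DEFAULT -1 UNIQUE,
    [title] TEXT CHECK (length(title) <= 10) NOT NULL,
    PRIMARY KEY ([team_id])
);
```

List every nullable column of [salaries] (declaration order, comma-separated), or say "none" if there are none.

headcount, score, manager, code, level, hire_date, status, salary_id, end_date

- headcount: CHECK does not forbid NULL (a CHECK constraint passes when its expression is NULL) → nullable.
- score: no NOT NULL constraint applies → nullable.
- name: part of the PRIMARY KEY, which implies NOT NULL → not nullable.
- manager: CHECK does not forbid NULL (a CHECK constraint passes when its expression is NULL) → nullable.
- code: no NOT NULL constraint applies → nullable.
- level: CHECK does not forbid NULL (a CHECK constraint passes when its expression is NULL) → nullable.
- hire_date: no NOT NULL constraint applies → nullable.
- status: DEFAULT only fills an omitted column; an explicit NULL is still allowed → nullable.
- salary_id: no NOT NULL constraint applies → nullable.
- end_date: CHECK does not forbid NULL (a CHECK constraint passes when its expression is NULL) → nullable.
- notes: declared NOT NULL → not nullable.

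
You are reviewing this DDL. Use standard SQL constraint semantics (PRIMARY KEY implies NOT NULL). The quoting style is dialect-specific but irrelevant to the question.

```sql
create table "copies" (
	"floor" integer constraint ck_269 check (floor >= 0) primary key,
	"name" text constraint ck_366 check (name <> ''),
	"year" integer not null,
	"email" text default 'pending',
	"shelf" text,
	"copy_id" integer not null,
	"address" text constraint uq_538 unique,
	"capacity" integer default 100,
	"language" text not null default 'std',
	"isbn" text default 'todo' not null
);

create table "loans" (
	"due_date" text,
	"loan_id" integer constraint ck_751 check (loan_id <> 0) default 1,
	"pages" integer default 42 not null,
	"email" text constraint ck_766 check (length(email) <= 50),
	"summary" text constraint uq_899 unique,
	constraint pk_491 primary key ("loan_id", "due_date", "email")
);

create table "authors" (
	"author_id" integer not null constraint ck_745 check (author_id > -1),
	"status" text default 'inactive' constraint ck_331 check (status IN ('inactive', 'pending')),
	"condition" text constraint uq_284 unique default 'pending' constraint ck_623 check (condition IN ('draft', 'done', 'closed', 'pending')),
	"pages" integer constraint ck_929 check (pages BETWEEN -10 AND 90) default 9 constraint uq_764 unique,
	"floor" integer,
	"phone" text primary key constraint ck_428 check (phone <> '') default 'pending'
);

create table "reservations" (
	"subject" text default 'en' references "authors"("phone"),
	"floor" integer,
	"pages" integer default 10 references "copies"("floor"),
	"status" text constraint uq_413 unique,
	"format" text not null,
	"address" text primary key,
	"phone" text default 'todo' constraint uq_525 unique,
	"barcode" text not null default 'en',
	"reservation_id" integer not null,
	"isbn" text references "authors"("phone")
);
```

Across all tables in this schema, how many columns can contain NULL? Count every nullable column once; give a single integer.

copies: 5 nullable (name, email, shelf, address, capacity — PK (floor) and explicit NOT NULL columns excluded).
loans: 1 nullable (summary — PK (loan_id, due_date, email) and explicit NOT NULL columns excluded).
authors: 4 nullable (status, condition, pages, floor — PK (phone) and explicit NOT NULL columns excluded).
reservations: 6 nullable (subject, floor, pages, status, phone, isbn — PK (address) and explicit NOT NULL columns excluded).
Total: 5 + 1 + 4 + 6 = 16.

16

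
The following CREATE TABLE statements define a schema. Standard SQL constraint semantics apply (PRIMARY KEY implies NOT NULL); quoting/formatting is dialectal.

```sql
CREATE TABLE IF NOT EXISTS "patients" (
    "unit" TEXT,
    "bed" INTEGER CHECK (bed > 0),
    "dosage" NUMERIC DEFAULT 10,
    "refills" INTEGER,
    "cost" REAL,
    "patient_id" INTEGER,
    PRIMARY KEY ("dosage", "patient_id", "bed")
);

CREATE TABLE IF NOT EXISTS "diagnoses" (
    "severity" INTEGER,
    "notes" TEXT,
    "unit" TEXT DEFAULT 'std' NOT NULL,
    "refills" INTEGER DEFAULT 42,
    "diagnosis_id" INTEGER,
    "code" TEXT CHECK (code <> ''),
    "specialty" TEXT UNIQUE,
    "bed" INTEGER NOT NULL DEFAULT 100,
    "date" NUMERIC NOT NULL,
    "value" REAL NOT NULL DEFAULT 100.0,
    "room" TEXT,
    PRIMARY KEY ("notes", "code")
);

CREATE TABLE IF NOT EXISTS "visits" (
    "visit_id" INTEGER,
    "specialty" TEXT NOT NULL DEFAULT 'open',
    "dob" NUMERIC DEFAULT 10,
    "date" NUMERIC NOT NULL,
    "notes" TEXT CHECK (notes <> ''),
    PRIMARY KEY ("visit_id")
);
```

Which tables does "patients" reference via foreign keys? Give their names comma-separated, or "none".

No column in patients has a REFERENCES clause.

none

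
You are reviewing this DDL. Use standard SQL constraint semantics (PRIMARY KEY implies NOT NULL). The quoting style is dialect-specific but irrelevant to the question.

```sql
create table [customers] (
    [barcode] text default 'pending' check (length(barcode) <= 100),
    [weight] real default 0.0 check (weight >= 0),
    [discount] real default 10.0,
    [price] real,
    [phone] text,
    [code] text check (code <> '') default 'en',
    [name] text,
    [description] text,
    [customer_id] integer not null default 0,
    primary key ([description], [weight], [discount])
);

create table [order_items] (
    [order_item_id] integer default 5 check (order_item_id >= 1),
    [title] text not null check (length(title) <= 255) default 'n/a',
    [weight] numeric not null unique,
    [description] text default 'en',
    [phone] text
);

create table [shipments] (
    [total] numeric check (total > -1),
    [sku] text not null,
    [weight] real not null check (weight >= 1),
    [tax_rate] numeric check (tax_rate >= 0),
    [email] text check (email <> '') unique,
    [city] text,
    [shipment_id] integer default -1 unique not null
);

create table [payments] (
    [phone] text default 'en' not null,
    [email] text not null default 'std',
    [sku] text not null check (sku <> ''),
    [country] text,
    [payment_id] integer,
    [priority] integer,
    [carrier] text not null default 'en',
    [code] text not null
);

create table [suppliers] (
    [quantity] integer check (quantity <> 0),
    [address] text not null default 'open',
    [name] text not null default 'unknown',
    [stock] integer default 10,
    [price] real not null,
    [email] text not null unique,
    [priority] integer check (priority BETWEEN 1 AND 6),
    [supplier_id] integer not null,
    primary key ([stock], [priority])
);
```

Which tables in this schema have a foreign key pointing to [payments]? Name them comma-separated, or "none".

No REFERENCES clause anywhere in the schema names payments.

none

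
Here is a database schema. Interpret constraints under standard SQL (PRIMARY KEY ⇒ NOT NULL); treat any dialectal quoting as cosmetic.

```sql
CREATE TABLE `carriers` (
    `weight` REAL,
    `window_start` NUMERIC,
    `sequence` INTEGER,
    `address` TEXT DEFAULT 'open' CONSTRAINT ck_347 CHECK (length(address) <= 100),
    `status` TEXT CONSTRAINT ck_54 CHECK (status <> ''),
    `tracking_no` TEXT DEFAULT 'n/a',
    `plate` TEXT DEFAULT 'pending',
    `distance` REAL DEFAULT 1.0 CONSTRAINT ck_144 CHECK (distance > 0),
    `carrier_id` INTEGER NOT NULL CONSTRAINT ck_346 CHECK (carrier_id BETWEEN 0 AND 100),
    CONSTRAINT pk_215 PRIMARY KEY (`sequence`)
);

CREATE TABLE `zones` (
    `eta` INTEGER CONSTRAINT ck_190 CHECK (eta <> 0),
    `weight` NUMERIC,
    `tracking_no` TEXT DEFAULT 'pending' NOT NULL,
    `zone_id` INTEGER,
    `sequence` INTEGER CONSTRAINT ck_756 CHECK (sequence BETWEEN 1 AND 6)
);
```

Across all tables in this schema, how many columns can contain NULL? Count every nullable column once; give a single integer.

carriers: 7 nullable (weight, window_start, address, status, tracking_no, plate, distance — PK (sequence) and explicit NOT NULL columns excluded).
zones: 4 nullable (eta, weight, zone_id, sequence — PK none and explicit NOT NULL columns excluded).
Total: 7 + 4 = 11.

11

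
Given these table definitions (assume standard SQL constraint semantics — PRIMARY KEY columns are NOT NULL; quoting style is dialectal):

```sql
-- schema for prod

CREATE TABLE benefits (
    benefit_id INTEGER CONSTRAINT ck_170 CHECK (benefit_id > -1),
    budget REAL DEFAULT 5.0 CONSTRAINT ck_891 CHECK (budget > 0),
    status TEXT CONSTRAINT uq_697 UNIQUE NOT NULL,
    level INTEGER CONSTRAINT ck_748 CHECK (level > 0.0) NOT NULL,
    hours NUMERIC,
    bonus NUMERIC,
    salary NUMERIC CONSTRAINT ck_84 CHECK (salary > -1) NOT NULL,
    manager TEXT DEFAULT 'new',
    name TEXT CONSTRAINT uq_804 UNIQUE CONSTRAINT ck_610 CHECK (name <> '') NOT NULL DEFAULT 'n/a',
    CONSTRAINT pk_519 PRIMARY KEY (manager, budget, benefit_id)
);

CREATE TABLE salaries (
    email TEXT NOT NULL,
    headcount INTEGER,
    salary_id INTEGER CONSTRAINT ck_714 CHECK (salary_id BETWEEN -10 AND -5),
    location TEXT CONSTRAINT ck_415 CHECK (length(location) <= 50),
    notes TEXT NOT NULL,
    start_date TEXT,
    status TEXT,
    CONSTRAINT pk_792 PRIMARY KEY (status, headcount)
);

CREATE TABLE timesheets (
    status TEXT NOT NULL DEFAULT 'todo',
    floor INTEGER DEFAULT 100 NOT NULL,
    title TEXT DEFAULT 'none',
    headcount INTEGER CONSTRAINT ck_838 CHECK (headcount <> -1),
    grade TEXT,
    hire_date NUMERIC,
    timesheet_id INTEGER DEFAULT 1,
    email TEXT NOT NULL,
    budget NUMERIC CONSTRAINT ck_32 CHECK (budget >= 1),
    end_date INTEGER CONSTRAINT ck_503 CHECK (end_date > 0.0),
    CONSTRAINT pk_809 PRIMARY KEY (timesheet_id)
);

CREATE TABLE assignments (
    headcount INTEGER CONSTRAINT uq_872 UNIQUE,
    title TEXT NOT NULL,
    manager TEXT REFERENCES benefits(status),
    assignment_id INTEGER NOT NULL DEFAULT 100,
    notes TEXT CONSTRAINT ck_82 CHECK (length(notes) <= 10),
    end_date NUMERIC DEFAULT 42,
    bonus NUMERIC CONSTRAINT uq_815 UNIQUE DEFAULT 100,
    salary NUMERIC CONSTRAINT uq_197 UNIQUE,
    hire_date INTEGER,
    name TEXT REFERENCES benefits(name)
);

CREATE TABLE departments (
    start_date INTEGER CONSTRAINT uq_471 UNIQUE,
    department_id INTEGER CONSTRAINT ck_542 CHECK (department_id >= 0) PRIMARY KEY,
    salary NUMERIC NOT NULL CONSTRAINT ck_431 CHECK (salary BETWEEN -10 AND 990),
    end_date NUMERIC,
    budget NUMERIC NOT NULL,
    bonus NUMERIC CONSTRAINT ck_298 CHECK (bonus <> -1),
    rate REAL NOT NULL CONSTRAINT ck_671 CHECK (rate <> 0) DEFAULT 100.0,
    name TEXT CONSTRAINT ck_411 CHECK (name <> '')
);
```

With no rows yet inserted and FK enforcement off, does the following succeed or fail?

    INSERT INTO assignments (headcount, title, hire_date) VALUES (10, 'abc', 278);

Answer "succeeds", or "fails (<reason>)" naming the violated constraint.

NOT NULL columns: assignment_id defaults to 100; title is supplied.
No constraint is violated.

succeeds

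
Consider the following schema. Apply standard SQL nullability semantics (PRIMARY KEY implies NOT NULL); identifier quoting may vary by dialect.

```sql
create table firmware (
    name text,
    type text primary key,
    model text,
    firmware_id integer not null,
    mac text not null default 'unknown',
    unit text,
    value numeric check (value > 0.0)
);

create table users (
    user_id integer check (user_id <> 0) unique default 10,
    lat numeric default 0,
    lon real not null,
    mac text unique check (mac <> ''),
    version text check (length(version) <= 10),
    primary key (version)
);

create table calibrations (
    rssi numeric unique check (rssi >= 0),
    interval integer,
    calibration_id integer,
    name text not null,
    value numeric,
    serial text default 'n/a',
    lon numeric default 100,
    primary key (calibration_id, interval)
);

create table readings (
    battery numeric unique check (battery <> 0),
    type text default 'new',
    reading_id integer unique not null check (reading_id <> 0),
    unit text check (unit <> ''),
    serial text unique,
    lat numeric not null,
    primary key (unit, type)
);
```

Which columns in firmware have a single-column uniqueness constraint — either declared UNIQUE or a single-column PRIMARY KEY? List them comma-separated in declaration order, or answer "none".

type

- name: no UNIQUE or single-column PK constraint.
- type: single-column PRIMARY KEY → unique.
- model: no UNIQUE or single-column PK constraint.
- firmware_id: no UNIQUE or single-column PK constraint.
- mac: no UNIQUE or single-column PK constraint.
- unit: no UNIQUE or single-column PK constraint.
- value: no UNIQUE or single-column PK constraint.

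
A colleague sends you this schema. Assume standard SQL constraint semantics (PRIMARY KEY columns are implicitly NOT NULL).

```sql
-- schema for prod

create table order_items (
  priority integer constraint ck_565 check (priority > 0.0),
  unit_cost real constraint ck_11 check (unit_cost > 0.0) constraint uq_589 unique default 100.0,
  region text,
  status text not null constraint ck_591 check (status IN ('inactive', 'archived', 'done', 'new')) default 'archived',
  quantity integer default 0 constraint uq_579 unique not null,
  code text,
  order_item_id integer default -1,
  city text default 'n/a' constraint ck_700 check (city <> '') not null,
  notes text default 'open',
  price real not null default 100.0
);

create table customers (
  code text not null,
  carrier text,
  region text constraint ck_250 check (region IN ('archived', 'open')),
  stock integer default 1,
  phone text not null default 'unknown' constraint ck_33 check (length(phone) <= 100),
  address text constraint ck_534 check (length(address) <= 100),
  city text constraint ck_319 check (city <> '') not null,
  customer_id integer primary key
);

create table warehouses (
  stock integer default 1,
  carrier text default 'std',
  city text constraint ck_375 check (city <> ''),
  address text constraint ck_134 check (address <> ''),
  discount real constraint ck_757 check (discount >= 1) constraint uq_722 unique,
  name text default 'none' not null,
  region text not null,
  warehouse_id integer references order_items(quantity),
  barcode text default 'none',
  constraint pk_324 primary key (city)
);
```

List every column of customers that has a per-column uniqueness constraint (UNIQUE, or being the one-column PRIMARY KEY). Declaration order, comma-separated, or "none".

customer_id

- code: no UNIQUE or single-column PK constraint.
- carrier: no UNIQUE or single-column PK constraint.
- region: no UNIQUE or single-column PK constraint.
- stock: no UNIQUE or single-column PK constraint.
- phone: no UNIQUE or single-column PK constraint.
- address: no UNIQUE or single-column PK constraint.
- city: no UNIQUE or single-column PK constraint.
- customer_id: single-column PRIMARY KEY → unique.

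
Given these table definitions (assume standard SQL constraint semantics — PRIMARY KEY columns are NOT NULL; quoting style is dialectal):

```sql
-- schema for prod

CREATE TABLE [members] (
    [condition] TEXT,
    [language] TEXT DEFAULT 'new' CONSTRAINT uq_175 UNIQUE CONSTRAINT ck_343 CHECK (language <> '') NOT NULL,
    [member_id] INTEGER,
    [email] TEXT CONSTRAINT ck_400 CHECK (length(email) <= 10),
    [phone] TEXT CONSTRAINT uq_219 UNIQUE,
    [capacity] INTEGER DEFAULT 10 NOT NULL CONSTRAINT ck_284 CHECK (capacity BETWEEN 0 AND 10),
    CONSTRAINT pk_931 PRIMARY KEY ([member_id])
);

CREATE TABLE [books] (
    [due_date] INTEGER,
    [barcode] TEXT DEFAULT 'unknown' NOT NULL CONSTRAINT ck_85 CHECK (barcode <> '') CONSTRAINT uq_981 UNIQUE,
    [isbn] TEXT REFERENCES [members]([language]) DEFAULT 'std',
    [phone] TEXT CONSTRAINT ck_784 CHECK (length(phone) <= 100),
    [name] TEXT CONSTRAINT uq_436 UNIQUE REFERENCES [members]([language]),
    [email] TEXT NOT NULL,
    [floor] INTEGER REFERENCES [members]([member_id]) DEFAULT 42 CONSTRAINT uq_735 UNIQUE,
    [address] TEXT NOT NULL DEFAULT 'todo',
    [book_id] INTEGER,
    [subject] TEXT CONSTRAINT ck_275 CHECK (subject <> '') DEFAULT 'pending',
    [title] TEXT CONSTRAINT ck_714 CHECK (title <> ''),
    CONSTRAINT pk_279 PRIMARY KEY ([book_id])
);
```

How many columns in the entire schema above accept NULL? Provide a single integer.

10

members: 3 nullable (condition, email, phone — PK (member_id) and explicit NOT NULL columns excluded).
books: 7 nullable (due_date, isbn, phone, name, floor, subject, title — PK (book_id) and explicit NOT NULL columns excluded).
Total: 3 + 7 = 10.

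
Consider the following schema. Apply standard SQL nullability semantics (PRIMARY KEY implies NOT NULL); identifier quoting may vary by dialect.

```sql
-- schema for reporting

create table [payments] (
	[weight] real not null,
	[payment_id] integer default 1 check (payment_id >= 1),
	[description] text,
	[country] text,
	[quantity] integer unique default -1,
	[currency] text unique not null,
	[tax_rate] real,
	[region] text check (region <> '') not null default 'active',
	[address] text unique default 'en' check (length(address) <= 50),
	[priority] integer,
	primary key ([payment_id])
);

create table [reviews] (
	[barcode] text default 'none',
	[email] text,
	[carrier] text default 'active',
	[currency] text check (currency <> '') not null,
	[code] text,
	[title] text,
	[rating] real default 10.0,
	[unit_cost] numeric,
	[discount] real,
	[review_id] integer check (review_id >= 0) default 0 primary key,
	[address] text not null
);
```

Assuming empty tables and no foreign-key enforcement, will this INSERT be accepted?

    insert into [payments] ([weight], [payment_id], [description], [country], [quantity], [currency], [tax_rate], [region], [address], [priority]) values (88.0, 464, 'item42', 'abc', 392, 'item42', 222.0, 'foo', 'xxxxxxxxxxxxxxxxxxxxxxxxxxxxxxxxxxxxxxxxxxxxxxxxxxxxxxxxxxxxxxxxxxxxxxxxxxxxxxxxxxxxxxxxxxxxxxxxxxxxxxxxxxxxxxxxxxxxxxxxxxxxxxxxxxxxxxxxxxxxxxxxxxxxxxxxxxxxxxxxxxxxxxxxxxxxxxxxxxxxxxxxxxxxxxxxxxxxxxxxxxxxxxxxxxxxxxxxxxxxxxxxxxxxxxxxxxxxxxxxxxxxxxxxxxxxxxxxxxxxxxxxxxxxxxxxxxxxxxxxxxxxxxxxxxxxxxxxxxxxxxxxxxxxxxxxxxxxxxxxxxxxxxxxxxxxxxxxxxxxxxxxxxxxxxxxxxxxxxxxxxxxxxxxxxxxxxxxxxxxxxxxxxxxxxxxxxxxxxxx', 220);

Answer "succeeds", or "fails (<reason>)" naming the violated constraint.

The value 'xxxxxxxxxxxxxxxxxxxxxxxxxxxxxxxxxxxxxxxxxxxxxxxxxxxxxxxxxxxxxxxxxxxxxxxxxxxxxxxxxxxxxxxxxxxxxxxxxxxxxxxxxxxxxxxxxxxxxxxxxxxxxxxxxxxxxxxxxxxxxxxxxxxxxxxxxxxxxxxxxxxxxxxxxxxxxxxxxxxxxxxxxxxxxxxxxxxxxxxxxxxxxxxxxxxxxxxxxxxxxxxxxxxxxxxxxxxxxxxxxxxxxxxxxxxxxxxxxxxxxxxxxxxxxxxxxxxxxxxxxxxxxxxxxxxxxxxxxxxxxxxxxxxxxxxxxxxxxxxxxxxxxxxxxxxxxxxxxxxxxxxxxxxxxxxxxxxxxxxxxxxxxxxxxxxxxxxxxxxxxxxxxxxxxxxxxxxxxxxx' for address violates CHECK (length(address) <= 50).

fails (CHECK on address)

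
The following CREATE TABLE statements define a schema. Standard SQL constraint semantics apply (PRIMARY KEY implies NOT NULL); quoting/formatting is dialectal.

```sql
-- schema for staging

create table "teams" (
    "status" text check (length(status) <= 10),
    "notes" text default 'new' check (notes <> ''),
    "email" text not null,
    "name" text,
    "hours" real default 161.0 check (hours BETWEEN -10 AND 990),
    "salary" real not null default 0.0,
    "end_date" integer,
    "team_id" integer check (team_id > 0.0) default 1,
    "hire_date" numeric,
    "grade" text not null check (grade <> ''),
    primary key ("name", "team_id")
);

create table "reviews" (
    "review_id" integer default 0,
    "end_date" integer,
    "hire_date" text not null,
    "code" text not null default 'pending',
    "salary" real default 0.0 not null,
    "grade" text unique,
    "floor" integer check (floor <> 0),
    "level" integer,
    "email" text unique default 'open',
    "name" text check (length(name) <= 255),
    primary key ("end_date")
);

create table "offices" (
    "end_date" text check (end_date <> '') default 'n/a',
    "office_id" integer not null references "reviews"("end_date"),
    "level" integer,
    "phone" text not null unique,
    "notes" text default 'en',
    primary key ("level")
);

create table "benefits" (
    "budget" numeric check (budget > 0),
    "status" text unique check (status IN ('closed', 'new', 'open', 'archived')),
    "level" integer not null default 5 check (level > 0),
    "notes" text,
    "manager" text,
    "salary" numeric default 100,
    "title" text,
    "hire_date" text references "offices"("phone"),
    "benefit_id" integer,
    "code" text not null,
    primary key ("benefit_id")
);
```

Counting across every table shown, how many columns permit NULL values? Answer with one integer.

teams: 5 nullable (status, notes, hours, end_date, hire_date — PK (name, team_id) and explicit NOT NULL columns excluded).
reviews: 6 nullable (review_id, grade, floor, level, email, name — PK (end_date) and explicit NOT NULL columns excluded).
offices: 2 nullable (end_date, notes — PK (level) and explicit NOT NULL columns excluded).
benefits: 7 nullable (budget, status, notes, manager, salary, title, hire_date — PK (benefit_id) and explicit NOT NULL columns excluded).
Total: 5 + 6 + 2 + 7 = 20.

20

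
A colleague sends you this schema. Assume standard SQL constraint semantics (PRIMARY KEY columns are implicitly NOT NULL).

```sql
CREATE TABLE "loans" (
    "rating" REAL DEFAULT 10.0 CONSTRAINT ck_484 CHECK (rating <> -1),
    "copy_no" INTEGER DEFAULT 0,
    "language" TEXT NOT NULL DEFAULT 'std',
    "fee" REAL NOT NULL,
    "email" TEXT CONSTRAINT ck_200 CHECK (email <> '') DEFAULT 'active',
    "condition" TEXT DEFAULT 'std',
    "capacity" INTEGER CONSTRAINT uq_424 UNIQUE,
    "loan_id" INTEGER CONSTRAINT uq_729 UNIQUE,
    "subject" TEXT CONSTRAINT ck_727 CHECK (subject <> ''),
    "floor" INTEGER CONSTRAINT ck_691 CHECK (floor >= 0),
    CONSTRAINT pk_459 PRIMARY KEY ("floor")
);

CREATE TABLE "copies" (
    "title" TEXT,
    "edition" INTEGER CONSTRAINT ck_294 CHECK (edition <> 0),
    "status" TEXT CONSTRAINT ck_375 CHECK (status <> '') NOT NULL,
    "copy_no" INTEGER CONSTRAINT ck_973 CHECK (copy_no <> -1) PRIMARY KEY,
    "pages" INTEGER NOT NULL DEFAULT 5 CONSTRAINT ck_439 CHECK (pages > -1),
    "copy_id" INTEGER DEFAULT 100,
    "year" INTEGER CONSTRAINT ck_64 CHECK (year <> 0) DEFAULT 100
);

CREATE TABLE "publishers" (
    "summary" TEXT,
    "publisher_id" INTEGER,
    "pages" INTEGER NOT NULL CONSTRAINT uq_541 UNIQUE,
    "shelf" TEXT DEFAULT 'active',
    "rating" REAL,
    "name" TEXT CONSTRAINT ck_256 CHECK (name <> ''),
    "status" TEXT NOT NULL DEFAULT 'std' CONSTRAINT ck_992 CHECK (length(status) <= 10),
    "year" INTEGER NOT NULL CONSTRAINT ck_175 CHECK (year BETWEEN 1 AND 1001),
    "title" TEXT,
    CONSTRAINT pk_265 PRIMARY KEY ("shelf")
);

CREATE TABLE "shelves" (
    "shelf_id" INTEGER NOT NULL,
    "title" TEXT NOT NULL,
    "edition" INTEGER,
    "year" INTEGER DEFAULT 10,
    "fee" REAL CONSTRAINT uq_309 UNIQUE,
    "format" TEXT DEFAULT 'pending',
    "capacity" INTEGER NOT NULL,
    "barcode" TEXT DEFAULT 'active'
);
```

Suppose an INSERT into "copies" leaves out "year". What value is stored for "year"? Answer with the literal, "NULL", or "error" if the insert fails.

100

year has an explicit DEFAULT 100.
When the column is omitted from an INSERT, that default is used.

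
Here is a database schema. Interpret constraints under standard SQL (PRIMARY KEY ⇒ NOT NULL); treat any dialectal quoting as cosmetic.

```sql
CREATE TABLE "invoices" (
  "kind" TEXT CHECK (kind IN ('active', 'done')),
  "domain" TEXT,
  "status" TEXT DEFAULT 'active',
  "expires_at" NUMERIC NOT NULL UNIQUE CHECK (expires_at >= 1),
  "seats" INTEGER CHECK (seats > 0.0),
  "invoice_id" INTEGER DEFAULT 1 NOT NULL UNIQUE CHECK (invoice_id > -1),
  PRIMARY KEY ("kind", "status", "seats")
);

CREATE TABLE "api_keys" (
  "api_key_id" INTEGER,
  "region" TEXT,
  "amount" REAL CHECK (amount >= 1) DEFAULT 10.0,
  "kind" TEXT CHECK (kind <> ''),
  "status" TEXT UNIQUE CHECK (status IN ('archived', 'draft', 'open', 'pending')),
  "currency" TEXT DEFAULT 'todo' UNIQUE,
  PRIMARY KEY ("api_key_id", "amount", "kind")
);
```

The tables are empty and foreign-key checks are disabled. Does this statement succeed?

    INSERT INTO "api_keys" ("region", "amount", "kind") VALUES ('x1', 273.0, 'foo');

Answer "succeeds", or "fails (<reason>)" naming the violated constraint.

fails (NOT NULL on api_key_id)

api_key_id is omitted from the column list and has no DEFAULT, so it would receive NULL.
But api_key_id is part of the PRIMARY KEY (implied NOT NULL).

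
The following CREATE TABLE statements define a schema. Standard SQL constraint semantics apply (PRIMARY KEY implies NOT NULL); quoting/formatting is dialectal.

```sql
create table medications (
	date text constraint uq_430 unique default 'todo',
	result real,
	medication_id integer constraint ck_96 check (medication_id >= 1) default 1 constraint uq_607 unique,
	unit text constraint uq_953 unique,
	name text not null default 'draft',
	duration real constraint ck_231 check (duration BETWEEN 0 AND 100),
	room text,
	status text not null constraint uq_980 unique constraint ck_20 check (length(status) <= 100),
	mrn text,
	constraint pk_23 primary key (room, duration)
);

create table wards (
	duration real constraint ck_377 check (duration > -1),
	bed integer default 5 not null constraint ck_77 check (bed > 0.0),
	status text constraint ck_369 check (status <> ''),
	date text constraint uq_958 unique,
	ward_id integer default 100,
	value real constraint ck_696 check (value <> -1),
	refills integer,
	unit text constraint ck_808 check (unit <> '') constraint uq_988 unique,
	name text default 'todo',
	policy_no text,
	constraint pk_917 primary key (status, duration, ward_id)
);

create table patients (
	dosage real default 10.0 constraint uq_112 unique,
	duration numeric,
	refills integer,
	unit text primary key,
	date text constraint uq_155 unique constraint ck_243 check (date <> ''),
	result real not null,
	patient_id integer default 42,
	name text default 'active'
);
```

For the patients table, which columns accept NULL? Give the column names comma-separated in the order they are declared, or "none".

dosage, duration, refills, date, patient_id, name

- dosage: UNIQUE does not imply NOT NULL → nullable.
- duration: no NOT NULL constraint applies → nullable.
- refills: no NOT NULL constraint applies → nullable.
- unit: part of the PRIMARY KEY, which implies NOT NULL → not nullable.
- date: CHECK does not forbid NULL (a CHECK constraint passes when its expression is NULL) → nullable.
- result: declared NOT NULL → not nullable.
- patient_id: DEFAULT only fills an omitted column; an explicit NULL is still allowed → nullable.
- name: DEFAULT only fills an omitted column; an explicit NULL is still allowed → nullable.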